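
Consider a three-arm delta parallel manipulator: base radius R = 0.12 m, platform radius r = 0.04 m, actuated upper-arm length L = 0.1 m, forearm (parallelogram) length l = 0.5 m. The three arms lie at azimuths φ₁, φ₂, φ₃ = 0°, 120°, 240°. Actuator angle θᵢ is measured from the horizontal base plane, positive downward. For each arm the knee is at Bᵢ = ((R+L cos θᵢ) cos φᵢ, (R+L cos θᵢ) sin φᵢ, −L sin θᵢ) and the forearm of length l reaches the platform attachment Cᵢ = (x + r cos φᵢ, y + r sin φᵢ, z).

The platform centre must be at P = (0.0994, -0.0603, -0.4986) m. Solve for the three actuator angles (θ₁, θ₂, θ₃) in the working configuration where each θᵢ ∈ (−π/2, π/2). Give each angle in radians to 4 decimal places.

θ₁ = 0.0879, θ₂ = 0.7858, θ₃ = 0.4365

rotate P by −φ1: (0.0994, -0.0603, -0.4986)
  A=-0.0194, B=-0.4986, C=(l²−L²−A²−y'²−z²)/(2L)=-0.0631
  θ1 = atan2(B,A) + arccos(C/0.4990) = 0.0879
rotate P by −φ2: (-0.1019, -0.0559, -0.4986)
  A cos θ + B sin θ = C:  0.1819·cos θ + -0.4986·sin θ = -0.2241
  γ=atan2(-0.4986,0.1819)=-1.2209;  ψ=arccos(-0.4223)=2.0068;  θ2=γ+ψ≈0.7858
φ3=240.0° → target in arm frame (0.0025, 0.1162)
  A cos θ + B sin θ = C:  0.0775·cos θ + -0.4986·sin θ = -0.1406
  √(A²+B²)=0.5046;  θ3 = -1.4166+1.8531 ≈ 0.4365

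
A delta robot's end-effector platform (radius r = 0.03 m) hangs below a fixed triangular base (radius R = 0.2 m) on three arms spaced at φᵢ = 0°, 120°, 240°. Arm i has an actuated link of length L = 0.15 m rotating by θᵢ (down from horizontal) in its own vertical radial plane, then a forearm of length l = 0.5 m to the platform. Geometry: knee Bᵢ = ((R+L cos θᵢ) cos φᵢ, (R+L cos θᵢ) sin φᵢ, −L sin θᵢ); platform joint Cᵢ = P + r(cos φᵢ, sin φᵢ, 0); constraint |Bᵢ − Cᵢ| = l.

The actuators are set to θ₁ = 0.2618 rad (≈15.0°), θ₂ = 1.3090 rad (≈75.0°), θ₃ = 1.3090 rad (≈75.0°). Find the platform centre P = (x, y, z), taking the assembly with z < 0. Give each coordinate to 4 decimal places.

O1 = (0.3149·cos0.0°, 0.3149·sin0.0°, -0.0388) = (0.3149, 0.0000, -0.0388)
φ2=120.0°: virtual centre (-0.1044, 0.1808, -0.1449), radius l
O3 = (0.2088·cos240.0°, 0.2088·sin240.0°, -0.1449) = (-0.1044, -0.1808, -0.1449)
eliminate P² terms by subtracting sphere 1 from 2 and 3
linear system: -0.8386x+0.3617y = -0.0361−-0.2121z; -0.8386x+-0.3617y = -0.0361−-0.2121z
det = 0.6066;  x = 0.0430+-0.2530z,  y = 0.0000+0.0000z
into |P−O₁|² = l²: 1.0640z² + 0.2152z + -0.1746 = 0;  Δ = 0.7893;  z = -0.5186 or 0.3164 → z<0 root = -0.5186
x = 0.1742, y = 0.0000

(0.1742, 0.0000, -0.5186)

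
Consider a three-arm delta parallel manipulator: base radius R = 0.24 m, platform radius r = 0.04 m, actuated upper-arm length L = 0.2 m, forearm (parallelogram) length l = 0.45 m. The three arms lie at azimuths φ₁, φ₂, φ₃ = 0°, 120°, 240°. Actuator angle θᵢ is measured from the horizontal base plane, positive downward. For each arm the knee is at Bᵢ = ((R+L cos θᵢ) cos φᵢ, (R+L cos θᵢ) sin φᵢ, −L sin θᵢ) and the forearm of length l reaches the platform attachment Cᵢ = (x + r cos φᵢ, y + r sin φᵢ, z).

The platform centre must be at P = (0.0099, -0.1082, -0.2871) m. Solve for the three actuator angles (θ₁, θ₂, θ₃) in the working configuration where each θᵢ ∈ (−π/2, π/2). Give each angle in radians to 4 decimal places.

arm 1 (φ=0.0°): x'=0.0099, y'=-0.1082
  A cos θ + B sin θ = C:  0.1901·cos θ + -0.2871·sin θ = 0.0806
  θ1 = atan2(B,A) + arccos(C/0.3443) = 0.3487
arm 2 (φ=120.0°): x'=-0.0987, y'=0.0455
  A=0.2987, B=-0.2871, C=(l²−L²−A²−y'²−z²)/(2L)=-0.0280
  √(A²+B²)=0.4143;  θ2 = -0.7657+1.6384 ≈ 0.8727
arm 3 (φ=240.0°): x'=0.0888, y'=0.0627
  A cos θ + B sin θ = C:  0.1112·cos θ + -0.2871·sin θ = 0.1594
  γ=atan2(-0.2871,0.1112)=-1.2011;  ψ=arccos(0.5178)=1.0265;  θ3=γ+ψ≈-0.1746

θ₁ = 0.3487, θ₂ = 0.8727, θ₃ = -0.1746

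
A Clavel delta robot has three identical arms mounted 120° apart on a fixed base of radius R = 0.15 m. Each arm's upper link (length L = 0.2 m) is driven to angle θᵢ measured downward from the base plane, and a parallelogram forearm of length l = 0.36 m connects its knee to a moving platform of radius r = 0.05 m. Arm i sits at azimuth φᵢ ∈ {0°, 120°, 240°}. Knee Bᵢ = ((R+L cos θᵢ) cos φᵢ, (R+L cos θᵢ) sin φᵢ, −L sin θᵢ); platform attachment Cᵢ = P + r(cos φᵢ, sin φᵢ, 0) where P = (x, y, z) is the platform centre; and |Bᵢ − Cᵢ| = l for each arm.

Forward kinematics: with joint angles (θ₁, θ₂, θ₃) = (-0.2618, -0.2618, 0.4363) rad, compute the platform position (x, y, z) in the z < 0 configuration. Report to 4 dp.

(0.0316, 0.0547, -0.1894)

φ1=0.0°: virtual centre (0.2932, 0.0000, 0.0518), radius l
arm 2 at φ=120.0°: ρ2 = 0.2932;  S2 = (-0.1466, 0.2539, 0.0518)
S3 = (0.2813·cos240.0°, 0.2813·sin240.0°, -0.0845) = (-0.1406, -0.2436, -0.0845)
subtract pairs → two planes through P
linear system: -0.8796x+0.5078y = 0.0000−0.0000z; -0.8676x+-0.4872y = -0.0024−-0.2726z
Cramer: x(z) = 0.0014-0.1593z;  y(z) = 0.0024-0.2758z
into |P−S₁|² = l²: 1.1015z² + -0.0119z + -0.0418 = 0;  Δ = 0.1842;  z = -0.1894 or 0.2002 → z<0 root = -0.1894
x = 0.0316, y = 0.0547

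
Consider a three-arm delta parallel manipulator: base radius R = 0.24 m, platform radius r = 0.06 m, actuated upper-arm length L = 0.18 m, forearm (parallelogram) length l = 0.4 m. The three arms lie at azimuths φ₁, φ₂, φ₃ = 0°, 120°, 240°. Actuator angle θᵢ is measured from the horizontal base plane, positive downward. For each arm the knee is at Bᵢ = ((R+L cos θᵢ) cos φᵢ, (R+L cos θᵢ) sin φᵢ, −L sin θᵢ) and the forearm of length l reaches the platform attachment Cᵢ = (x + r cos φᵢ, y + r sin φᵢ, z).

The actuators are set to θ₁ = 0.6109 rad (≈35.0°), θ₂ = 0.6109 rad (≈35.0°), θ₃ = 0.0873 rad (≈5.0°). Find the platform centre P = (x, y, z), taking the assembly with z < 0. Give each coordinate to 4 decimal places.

φ1=0.0°: virtual centre (0.3274, 0.0000, -0.1032), radius l
φ2=120.0°: virtual centre (-0.1637, 0.2836, -0.1032), radius l
φ3=240.0°: virtual centre (-0.1797, -0.3112, -0.0157), radius l
subtract pairs → two planes through P
plane₁₂: -0.9823x+0.5671y+0.0000z = 0.0000
det = 1.1866;  x = -0.0055+0.0837z,  y = -0.0095+0.1450z
into |P−O₁|² = l²: 1.0280z² + 0.1480z + -0.0384 = 0;  Δ = 0.1798;  z = -0.2783 or 0.1343 → z<0 root = -0.2783
x = -0.0288, y = -0.0498

(-0.0288, -0.0498, -0.2783)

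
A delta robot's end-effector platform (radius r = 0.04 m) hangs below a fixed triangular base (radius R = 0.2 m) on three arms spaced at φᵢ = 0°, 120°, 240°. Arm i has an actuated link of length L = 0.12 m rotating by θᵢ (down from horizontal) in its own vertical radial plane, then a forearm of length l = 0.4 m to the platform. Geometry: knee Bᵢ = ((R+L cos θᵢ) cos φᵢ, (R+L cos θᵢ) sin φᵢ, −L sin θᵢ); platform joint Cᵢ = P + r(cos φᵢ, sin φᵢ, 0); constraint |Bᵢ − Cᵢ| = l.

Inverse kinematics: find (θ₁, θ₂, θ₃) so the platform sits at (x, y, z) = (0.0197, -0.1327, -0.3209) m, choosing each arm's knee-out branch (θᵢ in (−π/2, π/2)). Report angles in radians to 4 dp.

rotate P by −φ1: (0.0197, -0.1327, -0.3209)
  A cos θ + B sin θ = C:  0.1403·cos θ + -0.3209·sin θ = 0.0222
  γ=atan2(-0.3209,0.1403)=-1.1586;  ψ=arccos(0.0634)=1.5073;  θ1=γ+ψ≈0.3487
rotate P by −φ2: (-0.1248, 0.0493, -0.3209)
  A cos θ + B sin θ = C:  0.2848·cos θ + -0.3209·sin θ = -0.1704
  √(A²+B²)=0.4290;  θ2 = -0.8450+1.9793 ≈ 1.1343
φ3=240.0° → target in arm frame (0.1051, 0.0834)
  e−x'=0.0549;  (l²−L²−(e−x')²−y'²−z²)/2L = 0.1360
  √(A²+B²)=0.3256;  θ3 = -1.4013+1.1397 ≈ -0.2615

θ₁ = 0.3487, θ₂ = 1.1343, θ₃ = -0.2615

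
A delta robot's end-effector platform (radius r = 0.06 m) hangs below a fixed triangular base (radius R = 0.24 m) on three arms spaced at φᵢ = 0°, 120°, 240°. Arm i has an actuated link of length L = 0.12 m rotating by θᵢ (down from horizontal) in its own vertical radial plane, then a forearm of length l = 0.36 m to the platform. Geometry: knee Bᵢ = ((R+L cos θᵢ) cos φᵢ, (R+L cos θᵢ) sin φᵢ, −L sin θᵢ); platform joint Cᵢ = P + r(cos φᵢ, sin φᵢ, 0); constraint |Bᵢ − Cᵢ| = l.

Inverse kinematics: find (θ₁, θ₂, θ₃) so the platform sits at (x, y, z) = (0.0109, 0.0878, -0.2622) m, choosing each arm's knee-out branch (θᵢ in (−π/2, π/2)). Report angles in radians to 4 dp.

φ1=0.0° → target in arm frame (0.0109, 0.0878)
  A=0.1691, B=-0.2622, C=(l²−L²−A²−y'²−z²)/(2L)=0.0423
  √(A²+B²)=0.3120;  θ1 = -0.9980+1.4349 ≈ 0.4369
rotate P by −φ2: (0.0706, -0.0533, -0.2622)
  e−x'=0.1094;  (l²−L²−(e−x')²−y'²−z²)/2L = 0.1318
  θ2 = atan2(B,A) + arccos(C/0.2841) = -0.0871
arm 3 (φ=240.0°): x'=-0.0815, y'=-0.0345
  A cos θ + B sin θ = C:  0.2615·cos θ + -0.2622·sin θ = -0.0963
  θ3 = atan2(B,A) + arccos(C/0.3703) = 1.0471

θ₁ = 0.4369, θ₂ = -0.0871, θ₃ = 1.0471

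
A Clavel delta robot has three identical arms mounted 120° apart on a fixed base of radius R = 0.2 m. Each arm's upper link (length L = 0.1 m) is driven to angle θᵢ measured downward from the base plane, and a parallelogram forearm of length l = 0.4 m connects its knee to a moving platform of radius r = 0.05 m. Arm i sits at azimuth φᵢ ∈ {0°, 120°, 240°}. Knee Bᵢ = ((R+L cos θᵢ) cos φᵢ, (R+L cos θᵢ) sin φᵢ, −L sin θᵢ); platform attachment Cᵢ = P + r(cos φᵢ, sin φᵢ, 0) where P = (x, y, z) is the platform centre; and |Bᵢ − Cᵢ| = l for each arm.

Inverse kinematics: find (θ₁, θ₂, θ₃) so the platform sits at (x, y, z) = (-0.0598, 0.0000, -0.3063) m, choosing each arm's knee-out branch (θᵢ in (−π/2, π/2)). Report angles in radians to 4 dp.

rotate P by −φ1: (-0.0598, 0.0000, -0.3063)
  A cos θ + B sin θ = C:  0.2098·cos θ + -0.3063·sin θ = 0.0608
  θ1 = atan2(B,A) + arccos(C/0.3713) = 0.4360
arm 2 (φ=120.0°): x'=0.0299, y'=0.0518
  e−x'=0.1201;  (l²−L²−(e−x')²−y'²−z²)/2L = 0.1954
  √(A²+B²)=0.3290;  θ2 = -1.1971+0.9350 ≈ -0.2621
φ3=240.0° → target in arm frame (0.0299, -0.0518)
  e−x'=0.1201;  (l²−L²−(e−x')²−y'²−z²)/2L = 0.1954
  γ=atan2(-0.3063,0.1201)=-1.1971;  ψ=arccos(0.5938)=0.9350;  θ3=γ+ψ≈-0.2621

θ₁ = 0.4360, θ₂ = -0.2621, θ₃ = -0.2621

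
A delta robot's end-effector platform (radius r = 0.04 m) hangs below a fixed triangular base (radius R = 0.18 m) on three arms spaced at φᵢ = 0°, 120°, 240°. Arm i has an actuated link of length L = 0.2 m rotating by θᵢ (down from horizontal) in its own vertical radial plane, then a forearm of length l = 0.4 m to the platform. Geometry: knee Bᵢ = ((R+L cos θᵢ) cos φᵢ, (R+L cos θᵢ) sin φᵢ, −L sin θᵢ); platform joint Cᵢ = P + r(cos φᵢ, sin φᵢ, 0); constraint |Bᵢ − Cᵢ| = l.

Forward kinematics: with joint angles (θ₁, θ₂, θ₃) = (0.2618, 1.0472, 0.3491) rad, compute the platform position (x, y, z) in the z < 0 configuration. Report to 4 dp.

(0.0716, -0.1031, -0.3363)

arm 1 at φ=0.0°: ρ1 = 0.3332;  S1 = (0.3332, 0.0000, -0.0518)
S2 = (0.2400·cos120.0°, 0.2400·sin120.0°, -0.1732) = (-0.1200, 0.2078, -0.1732)
φ3=240.0°: virtual centre (-0.1640, -0.2840, -0.0684), radius l
|S₂|²−|S₁|² = -0.0261;  |S₃|²−|S₁|² = -0.0015
linear system: -0.9064x+0.4157y = -0.0261−-0.2429z; -0.9943x+-0.5680y = -0.0015−-0.0333z
Cramer: x(z) = 0.0166-0.1635z;  y(z) = -0.0265+0.2277z
quadratic in z: (1.0786)z²+(0.1950)z+(-0.0564)=0, √Δ=0.5305 → z ∈ {-0.3363, 0.1555}; z = -0.3363 (taking z<0)
x = 0.0716, y = -0.1031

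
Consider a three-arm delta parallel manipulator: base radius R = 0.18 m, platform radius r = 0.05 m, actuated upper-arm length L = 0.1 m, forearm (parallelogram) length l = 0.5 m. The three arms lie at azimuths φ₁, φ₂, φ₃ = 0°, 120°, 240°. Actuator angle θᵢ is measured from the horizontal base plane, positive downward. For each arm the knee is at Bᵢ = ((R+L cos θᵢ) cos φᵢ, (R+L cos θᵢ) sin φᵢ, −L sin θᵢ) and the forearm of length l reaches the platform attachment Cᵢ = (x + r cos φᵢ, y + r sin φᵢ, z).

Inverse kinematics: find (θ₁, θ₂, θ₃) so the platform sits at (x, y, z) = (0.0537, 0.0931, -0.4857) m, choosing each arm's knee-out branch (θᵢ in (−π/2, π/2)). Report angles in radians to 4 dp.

θ₁ = 0.2617, θ₂ = 0.2614, θ₃ = 0.9596

arm 1 (φ=0.0°): x'=0.0537, y'=0.0931
  A cos θ + B sin θ = C:  0.0763·cos θ + -0.4857·sin θ = -0.0520
  θ1 = atan2(B,A) + arccos(C/0.4917) = 0.2617
arm 2 (φ=120.0°): x'=0.0538, y'=-0.0931
  e−x'=0.0762;  (l²−L²−(e−x')²−y'²−z²)/2L = -0.0519
  γ=atan2(-0.4857,0.0762)=-1.4151;  ψ=arccos(-0.1055)=1.6765;  θ2=γ+ψ≈0.2614
rotate P by −φ3: (-0.1075, 0.0000, -0.4857)
  A cos θ + B sin θ = C:  0.2375·cos θ + -0.4857·sin θ = -0.2615
  θ3 = atan2(B,A) + arccos(C/0.5406) = 0.9596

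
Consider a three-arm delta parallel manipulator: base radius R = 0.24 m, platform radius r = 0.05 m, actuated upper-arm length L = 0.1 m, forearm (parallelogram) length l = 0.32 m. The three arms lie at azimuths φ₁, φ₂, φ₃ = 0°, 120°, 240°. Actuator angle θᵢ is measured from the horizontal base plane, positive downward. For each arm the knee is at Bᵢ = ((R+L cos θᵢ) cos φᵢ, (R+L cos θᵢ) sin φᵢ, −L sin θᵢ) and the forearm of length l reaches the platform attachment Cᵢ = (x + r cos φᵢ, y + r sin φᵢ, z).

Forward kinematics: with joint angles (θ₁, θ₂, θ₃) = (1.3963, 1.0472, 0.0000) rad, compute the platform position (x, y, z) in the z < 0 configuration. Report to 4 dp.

S1 = (0.2074·cos0.0°, 0.2074·sin0.0°, -0.0985) = (0.2074, 0.0000, -0.0985)
arm 2 at φ=120.0°: e+L cos θ2 = 0.2400;  S2 = (-0.1200, 0.2078, -0.0866)
φ3=240.0°: virtual centre (-0.1450, -0.2511, 0.0000), radius l
subtract pairs → two planes through P
plane₁₂: -0.6547x+0.4157y+0.0238z = 0.0124
Cramer: x(z) = -0.0310+0.1509z;  y(z) = -0.0190+0.1805z
into |P−S₁|² = l²: 1.0553z² + 0.1182z + -0.0355 = 0;  Δ = 0.1639;  z = -0.2478 or 0.1358 → z<0 root = -0.2478
x = -0.0684, y = -0.0637

(-0.0684, -0.0637, -0.2478)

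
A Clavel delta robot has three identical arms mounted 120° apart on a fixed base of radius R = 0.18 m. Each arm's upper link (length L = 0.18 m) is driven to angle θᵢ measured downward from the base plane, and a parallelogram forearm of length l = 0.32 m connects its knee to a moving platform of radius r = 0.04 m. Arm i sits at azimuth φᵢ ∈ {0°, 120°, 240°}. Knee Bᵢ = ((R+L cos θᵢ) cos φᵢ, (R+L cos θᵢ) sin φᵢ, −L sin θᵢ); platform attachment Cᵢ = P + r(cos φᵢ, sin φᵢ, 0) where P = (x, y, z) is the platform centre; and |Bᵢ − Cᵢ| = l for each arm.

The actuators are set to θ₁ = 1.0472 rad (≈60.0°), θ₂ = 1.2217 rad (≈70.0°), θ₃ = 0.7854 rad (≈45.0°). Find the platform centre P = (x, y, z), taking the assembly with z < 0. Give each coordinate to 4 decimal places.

(-0.0049, -0.0599, -0.3647)

arm 1 at φ=0.0°: (R−r)+L cos θ1 = 0.2300;  centre 1 = (0.2300, 0.0000, -0.1559)
φ2=120.0°: virtual centre (-0.1008, 0.1746, -0.1691), radius l
φ3=240.0°: virtual centre (-0.1336, -0.2315, -0.1273), radius l
eliminate P² terms by subtracting sphere 1 from 2 and 3
linear system: -0.6616x+0.3491y = -0.0080−-0.0265z; -0.7273x+-0.4629y = 0.0104−0.0572z
Cramer: x(z) = 0.0001+0.0137z;  y(z) = -0.0227+0.1020z
sphere 1 gives Az²+Bz+C=0 with A=1.0106, B=0.3008, C=-0.0247;  B²−4AC=0.1904;  roots -0.3647, 0.0671;  negative root z = -0.3647
x = -0.0049, y = -0.0599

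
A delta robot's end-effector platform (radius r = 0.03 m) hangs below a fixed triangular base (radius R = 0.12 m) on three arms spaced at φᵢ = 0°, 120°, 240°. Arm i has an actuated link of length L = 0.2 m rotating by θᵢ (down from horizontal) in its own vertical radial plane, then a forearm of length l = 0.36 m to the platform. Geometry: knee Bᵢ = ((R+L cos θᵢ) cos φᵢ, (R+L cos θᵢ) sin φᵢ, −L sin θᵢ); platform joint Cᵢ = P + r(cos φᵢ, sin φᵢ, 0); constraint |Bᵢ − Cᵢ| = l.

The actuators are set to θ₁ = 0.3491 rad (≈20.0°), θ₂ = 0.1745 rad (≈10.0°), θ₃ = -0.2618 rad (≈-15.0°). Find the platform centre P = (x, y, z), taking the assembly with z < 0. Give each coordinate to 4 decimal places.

(-0.0431, -0.0391, -0.2265)

φ1=0.0°: virtual centre (0.2779, 0.0000, -0.0684), radius l
φ2=120.0°: virtual centre (-0.1435, 0.2485, -0.0347), radius l
arm 3 at φ=240.0°: e+L cos θ3 = 0.2832;  S3 = (-0.1416, -0.2452, 0.0518)
|S₂|²−|S₁|² = 0.0016;  |S₃|²−|S₁|² = 0.0009
linear system: -0.8428x+0.4970y = 0.0016−0.0674z; -0.8391x+-0.4905y = 0.0009−0.2403z
det = 0.8304;  x = -0.0015+0.1836z,  y = 0.0007+0.1759z
quadratic in z: (1.0647)z²+(0.0344)z+(-0.0468)=0, √Δ=0.4479 → z ∈ {-0.2265, 0.1942}; z = -0.2265 (taking z<0)
x = -0.0431, y = -0.0391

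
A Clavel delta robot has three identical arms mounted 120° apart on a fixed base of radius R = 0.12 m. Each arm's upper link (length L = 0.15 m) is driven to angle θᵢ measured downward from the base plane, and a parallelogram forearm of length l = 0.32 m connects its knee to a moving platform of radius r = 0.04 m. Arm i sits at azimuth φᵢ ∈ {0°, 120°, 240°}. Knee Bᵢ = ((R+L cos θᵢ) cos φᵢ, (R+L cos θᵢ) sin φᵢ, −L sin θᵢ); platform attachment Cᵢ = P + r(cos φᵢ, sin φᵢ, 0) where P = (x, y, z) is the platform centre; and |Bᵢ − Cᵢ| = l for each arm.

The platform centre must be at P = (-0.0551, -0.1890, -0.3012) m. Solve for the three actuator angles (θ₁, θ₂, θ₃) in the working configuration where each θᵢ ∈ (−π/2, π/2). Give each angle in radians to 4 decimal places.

rotate P by −φ1: (-0.0551, -0.1890, -0.3012)
  A=0.1351, B=-0.3012, C=(l²−L²−A²−y'²−z²)/(2L)=-0.2160
  γ=atan2(-0.3012,0.1351)=-1.1492;  ψ=arccos(-0.6543)=2.2840;  θ1=γ+ψ≈1.1349
rotate P by −φ2: (-0.1361, 0.1422, -0.3012)
  e−x'=0.2161;  (l²−L²−(e−x')²−y'²−z²)/2L = -0.2592
  γ=atan2(-0.3012,0.2161)=-0.9484;  ψ=arccos(-0.6992)=2.3450;  θ2=γ+ψ≈1.3967
arm 3 (φ=240.0°): x'=0.1912, y'=0.0468
  e−x'=-0.1112;  (l²−L²−(e−x')²−y'²−z²)/2L = -0.0846
  θ3 = atan2(B,A) + arccos(C/0.3211) = -0.0871

θ₁ = 1.1349, θ₂ = 1.3967, θ₃ = -0.0871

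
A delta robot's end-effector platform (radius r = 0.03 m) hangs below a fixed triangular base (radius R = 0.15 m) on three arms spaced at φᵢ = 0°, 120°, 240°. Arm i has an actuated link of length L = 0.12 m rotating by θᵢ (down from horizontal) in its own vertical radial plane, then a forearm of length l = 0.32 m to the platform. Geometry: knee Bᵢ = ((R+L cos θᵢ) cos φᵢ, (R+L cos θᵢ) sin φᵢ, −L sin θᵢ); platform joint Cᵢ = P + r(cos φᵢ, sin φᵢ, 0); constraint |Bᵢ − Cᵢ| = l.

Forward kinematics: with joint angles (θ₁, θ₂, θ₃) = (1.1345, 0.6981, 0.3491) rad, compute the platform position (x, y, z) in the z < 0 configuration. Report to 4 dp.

(-0.0756, -0.0335, -0.3103)

arm 1 at φ=0.0°: ρ1 = 0.1707;  O1 = (0.1707, 0.0000, -0.1088)
arm 2 at φ=120.0°: ρ2 = 0.2119;  O2 = (-0.1060, 0.1835, -0.0771)
arm 3 at φ=240.0°: ρ3 = 0.2328;  O3 = (-0.1164, -0.2016, -0.0410)
eliminate P² terms by subtracting sphere 1 from 2 and 3
[-0.5533 0.3671 0.0633]·P = 0.0099;  [-0.5742 -0.4032 0.1354]·P = 0.0149
Cramer: x(z) = -0.0218+0.1734z;  y(z) = -0.0059+0.0890z
quadratic in z: (1.0380)z²+(0.1497)z+(-0.0535)=0, √Δ=0.4944 → z ∈ {-0.3103, 0.1660}; z = -0.3103 (taking z<0)
x = -0.0756, y = -0.0335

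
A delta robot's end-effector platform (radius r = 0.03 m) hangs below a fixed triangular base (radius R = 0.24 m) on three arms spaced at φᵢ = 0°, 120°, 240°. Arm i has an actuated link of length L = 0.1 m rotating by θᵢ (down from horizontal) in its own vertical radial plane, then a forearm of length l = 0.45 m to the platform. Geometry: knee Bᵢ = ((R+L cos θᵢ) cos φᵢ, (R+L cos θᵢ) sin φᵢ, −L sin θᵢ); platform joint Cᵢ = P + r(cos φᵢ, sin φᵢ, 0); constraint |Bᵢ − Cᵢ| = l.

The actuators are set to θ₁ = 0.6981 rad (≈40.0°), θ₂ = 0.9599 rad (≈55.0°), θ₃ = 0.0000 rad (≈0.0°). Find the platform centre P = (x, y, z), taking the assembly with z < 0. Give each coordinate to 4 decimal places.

(-0.0184, -0.0802, -0.3852)

O1 = (0.2866·cos0.0°, 0.2866·sin0.0°, -0.0643) = (0.2866, 0.0000, -0.0643)
arm 2 at φ=120.0°: (R−r)+L cos θ2 = 0.2674;  O2 = (-0.1337, 0.2315, -0.0819)
arm 3 at φ=240.0°: (R−r)+L cos θ3 = 0.3100;  O3 = (-0.1550, -0.2685, 0.0000)
subtract pairs → two planes through P
linear system: -0.8406x+0.4631y = -0.0081−-0.0353z; -0.8832x+-0.5369y = 0.0098−0.1286z
det = 0.8603;  x = -0.0002+0.0472z,  y = -0.0179+0.1618z
sphere 1 gives Az²+Bz+C=0 with A=1.0284, B=0.0957, C=-0.1158;  B²−4AC=0.4854;  roots -0.3852, 0.2922;  negative root z = -0.3852
x = -0.0184, y = -0.0802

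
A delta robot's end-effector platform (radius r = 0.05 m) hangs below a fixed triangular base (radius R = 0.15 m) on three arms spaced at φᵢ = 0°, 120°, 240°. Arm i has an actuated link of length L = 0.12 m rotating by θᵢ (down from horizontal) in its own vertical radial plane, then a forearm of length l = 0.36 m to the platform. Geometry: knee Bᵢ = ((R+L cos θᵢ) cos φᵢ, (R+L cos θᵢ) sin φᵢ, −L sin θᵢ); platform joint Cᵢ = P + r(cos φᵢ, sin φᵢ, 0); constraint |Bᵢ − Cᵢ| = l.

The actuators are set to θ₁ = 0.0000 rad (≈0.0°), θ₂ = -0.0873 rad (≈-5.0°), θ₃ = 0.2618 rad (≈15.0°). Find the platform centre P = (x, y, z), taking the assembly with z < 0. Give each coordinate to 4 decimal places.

(0.0099, 0.0330, -0.2905)

φ1=0.0°: virtual centre (0.2200, 0.0000, 0.0000), radius l
φ2=120.0°: virtual centre (-0.1098, 0.1901, 0.0105), radius l
centre 3 = (0.2159·cos240.0°, 0.2159·sin240.0°, -0.0311) = (-0.1080, -0.1870, -0.0311)
subtract pairs → two planes through P
linear system: -0.6595x+0.3803y = -0.0001−0.0209z; -0.6559x+-0.3740y = -0.0008−-0.0621z
det = 0.4961;  x = 0.0007+-0.0318z,  y = 0.0010+-0.1103z
quadratic in z: (1.0132)z²+(0.0138)z+(-0.0815)=0, √Δ=0.5749 → z ∈ {-0.2905, 0.2769}; z = -0.2905 (taking z<0)
x = 0.0099, y = 0.0330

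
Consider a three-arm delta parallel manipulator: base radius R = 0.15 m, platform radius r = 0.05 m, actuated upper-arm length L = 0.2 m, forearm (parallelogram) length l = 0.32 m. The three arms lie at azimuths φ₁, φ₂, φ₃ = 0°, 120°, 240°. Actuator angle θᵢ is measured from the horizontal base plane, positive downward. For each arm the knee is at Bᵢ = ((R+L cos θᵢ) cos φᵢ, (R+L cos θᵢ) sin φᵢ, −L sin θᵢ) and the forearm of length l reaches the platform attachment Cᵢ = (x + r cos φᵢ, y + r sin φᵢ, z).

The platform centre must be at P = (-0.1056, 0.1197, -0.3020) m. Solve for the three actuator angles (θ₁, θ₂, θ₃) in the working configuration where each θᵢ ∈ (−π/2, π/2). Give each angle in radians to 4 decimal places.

arm 1 (φ=0.0°): x'=-0.1056, y'=0.1197
  A cos θ + B sin θ = C:  0.2056·cos θ + -0.3020·sin θ = -0.2135
  √(A²+B²)=0.3653;  θ1 = -0.9731+2.1949 ≈ 1.2219
arm 2 (φ=120.0°): x'=0.1565, y'=0.0316
  A=-0.0565, B=-0.3020, C=(l²−L²−A²−y'²−z²)/(2L)=-0.0825
  γ=atan2(-0.3020,-0.0565)=-1.7556;  ψ=arccos(-0.2685)=1.8426;  θ2=γ+ψ≈0.0870
φ3=240.0° → target in arm frame (-0.0509, -0.1513)
  e−x'=0.1509;  (l²−L²−(e−x')²−y'²−z²)/2L = -0.1861
  θ3 = atan2(B,A) + arccos(C/0.3376) = 1.0473

θ₁ = 1.2219, θ₂ = 0.0870, θ₃ = 1.0473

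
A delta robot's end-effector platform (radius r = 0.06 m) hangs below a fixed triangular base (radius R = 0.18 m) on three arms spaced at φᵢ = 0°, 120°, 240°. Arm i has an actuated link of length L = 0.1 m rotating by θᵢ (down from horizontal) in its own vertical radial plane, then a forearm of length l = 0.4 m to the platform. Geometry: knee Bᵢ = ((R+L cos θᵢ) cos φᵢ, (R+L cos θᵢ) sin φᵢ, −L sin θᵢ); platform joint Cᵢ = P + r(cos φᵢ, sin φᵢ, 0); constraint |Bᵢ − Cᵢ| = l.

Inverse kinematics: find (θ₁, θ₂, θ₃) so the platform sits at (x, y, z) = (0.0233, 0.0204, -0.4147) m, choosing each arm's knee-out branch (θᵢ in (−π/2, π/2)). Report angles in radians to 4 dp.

θ₁ = 0.6110, θ₂ = 0.6987, θ₃ = 0.8731

arm 1 (φ=0.0°): x'=0.0233, y'=0.0204
  A=0.0967, B=-0.4147, C=(l²−L²−A²−y'²−z²)/(2L)=-0.1587
  γ=atan2(-0.4147,0.0967)=-1.3417;  ψ=arccos(-0.3727)=1.9527;  θ1=γ+ψ≈0.6110
arm 2 (φ=120.0°): x'=0.0060, y'=-0.0304
  A cos θ + B sin θ = C:  0.1140·cos θ + -0.4147·sin θ = -0.1795
  γ=atan2(-0.4147,0.1140)=-1.3026;  ψ=arccos(-0.4173)=2.0012;  θ2=γ+ψ≈0.6987
φ3=240.0° → target in arm frame (-0.0293, 0.0100)
  A cos θ + B sin θ = C:  0.1493·cos θ + -0.4147·sin θ = -0.2219
  θ3 = atan2(B,A) + arccos(C/0.4408) = 0.8731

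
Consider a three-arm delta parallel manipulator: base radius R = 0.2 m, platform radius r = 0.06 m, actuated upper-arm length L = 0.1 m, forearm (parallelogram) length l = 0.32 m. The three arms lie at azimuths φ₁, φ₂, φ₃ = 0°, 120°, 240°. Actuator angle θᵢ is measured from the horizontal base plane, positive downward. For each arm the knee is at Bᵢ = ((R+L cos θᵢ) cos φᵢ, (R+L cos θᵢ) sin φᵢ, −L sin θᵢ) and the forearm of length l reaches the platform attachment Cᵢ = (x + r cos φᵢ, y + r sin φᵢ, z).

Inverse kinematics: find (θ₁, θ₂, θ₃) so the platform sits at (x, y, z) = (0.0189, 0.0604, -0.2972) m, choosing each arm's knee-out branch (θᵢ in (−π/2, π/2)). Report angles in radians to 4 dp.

φ1=0.0° → target in arm frame (0.0189, 0.0604)
  A=0.1211, B=-0.2972, C=(l²−L²−A²−y'²−z²)/(2L)=-0.0712
  γ=atan2(-0.2972,0.1211)=-1.1839;  ψ=arccos(-0.2219)=1.7945;  θ1=γ+ψ≈0.6107
φ2=120.0° → target in arm frame (0.0429, -0.0466)
  e−x'=0.0971;  (l²−L²−(e−x')²−y'²−z²)/2L = -0.0377
  θ2 = atan2(B,A) + arccos(C/0.3127) = 0.4367
φ3=240.0° → target in arm frame (-0.0618, -0.0138)
  A cos θ + B sin θ = C:  0.2018·cos θ + -0.2972·sin θ = -0.1841
  γ=atan2(-0.2972,0.2018)=-0.9744;  ψ=arccos(-0.5126)=2.1090;  θ3=γ+ψ≈1.1346

θ₁ = 0.6107, θ₂ = 0.4367, θ₃ = 1.1346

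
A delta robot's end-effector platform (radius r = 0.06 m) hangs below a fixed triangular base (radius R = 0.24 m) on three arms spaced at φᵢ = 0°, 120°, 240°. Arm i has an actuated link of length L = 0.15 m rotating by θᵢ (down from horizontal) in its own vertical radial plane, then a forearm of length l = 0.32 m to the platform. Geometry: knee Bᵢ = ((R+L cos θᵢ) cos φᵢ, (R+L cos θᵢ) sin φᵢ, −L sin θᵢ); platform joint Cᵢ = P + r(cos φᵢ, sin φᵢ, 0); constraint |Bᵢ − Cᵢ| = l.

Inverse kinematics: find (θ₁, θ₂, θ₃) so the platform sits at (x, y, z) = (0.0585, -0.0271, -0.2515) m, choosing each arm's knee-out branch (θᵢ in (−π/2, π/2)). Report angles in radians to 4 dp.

θ₁ = 0.4363, θ₂ = 1.1346, θ₃ = 0.8729

arm 1 (φ=0.0°): x'=0.0585, y'=-0.0271
  A=0.1215, B=-0.2515, C=(l²−L²−A²−y'²−z²)/(2L)=0.0038
  √(A²+B²)=0.2793;  θ1 = -1.1208+1.5571 ≈ 0.4363
arm 2 (φ=120.0°): x'=-0.0527, y'=-0.0371
  A cos θ + B sin θ = C:  0.2327·cos θ + -0.2515·sin θ = -0.1296
  √(A²+B²)=0.3427;  θ2 = -0.8242+1.9588 ≈ 1.1346
rotate P by −φ3: (-0.0058, 0.0642, -0.2515)
  A cos θ + B sin θ = C:  0.1858·cos θ + -0.2515·sin θ = -0.0733
  γ=atan2(-0.2515,0.1858)=-0.9346;  ψ=arccos(-0.2344)=1.8074;  θ3=γ+ψ≈0.8729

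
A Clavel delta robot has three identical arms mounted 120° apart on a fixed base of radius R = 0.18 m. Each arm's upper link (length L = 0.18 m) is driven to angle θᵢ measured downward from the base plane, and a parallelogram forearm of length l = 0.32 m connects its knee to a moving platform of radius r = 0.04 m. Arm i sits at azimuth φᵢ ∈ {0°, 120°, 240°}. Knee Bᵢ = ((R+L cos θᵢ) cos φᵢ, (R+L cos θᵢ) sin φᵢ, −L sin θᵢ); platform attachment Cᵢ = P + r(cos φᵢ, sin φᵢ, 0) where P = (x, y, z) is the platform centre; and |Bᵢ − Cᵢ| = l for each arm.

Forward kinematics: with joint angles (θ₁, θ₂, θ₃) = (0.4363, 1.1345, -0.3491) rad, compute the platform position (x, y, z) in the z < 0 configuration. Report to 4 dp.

(0.0139, -0.1087, -0.1592)

φ1=0.0°: virtual centre (0.3031, 0.0000, -0.0761), radius l
centre 2 = (0.2161·cos120.0°, 0.2161·sin120.0°, -0.1631) = (-0.1080, 0.1871, -0.1631)
arm 3 at φ=240.0°: (R−r)+L cos θ3 = 0.3091;  centre 3 = (-0.1546, -0.2677, 0.0616)
eliminate P² terms by subtracting sphere 1 from 2 and 3
linear system: -0.8223x+0.3742y = -0.0244−-0.1741z; -0.9154x+-0.5355y = 0.0017−0.2753z
det = 0.7829;  x = 0.0159+0.0125z,  y = -0.0303+0.4928z
quadratic in z: (1.2430)z²+(0.1151)z+(-0.0132)=0, √Δ=0.2806 → z ∈ {-0.1592, 0.0666}; z = -0.1592 (taking z<0)
x = 0.0139, y = -0.1087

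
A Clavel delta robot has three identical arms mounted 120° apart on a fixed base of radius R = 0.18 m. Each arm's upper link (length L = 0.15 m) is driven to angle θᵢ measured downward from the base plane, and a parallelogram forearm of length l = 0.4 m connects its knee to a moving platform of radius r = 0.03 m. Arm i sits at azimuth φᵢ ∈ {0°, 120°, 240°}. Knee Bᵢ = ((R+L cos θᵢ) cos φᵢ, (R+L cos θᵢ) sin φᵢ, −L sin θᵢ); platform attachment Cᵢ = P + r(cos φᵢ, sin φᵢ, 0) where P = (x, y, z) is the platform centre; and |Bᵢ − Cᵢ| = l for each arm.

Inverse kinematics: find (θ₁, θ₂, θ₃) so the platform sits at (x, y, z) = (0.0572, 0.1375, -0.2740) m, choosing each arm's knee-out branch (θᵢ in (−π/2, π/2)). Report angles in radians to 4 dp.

rotate P by −φ1: (0.0572, 0.1375, -0.2740)
  e−x'=0.0928;  (l²−L²−(e−x')²−y'²−z²)/2L = 0.1164
  θ1 = atan2(B,A) + arccos(C/0.2893) = -0.0874
arm 2 (φ=120.0°): x'=0.0905, y'=-0.1183
  A=0.0595, B=-0.2740, C=(l²−L²−A²−y'²−z²)/(2L)=0.1496
  γ=atan2(-0.2740,0.0595)=-1.3569;  ψ=arccos(0.5337)=1.0079;  θ2=γ+ψ≈-0.3490
rotate P by −φ3: (-0.1477, -0.0192, -0.2740)
  A cos θ + B sin θ = C:  0.2977·cos θ + -0.2740·sin θ = -0.0885
  θ3 = atan2(B,A) + arccos(C/0.4046) = 1.0474

θ₁ = -0.0874, θ₂ = -0.3490, θ₃ = 1.0474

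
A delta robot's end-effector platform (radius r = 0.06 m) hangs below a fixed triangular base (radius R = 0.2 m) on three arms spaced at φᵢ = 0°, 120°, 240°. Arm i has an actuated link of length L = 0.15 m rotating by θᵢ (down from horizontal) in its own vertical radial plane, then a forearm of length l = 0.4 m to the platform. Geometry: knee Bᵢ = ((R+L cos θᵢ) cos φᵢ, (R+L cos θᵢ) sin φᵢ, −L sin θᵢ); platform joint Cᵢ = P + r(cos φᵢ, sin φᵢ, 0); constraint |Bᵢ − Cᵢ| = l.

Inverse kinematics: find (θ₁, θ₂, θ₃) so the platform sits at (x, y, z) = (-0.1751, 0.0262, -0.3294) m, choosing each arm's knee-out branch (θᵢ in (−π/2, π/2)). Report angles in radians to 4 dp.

φ1=0.0° → target in arm frame (-0.1751, 0.0262)
  e−x'=0.3151;  (l²−L²−(e−x')²−y'²−z²)/2L = -0.2366
  √(A²+B²)=0.4558;  θ1 = -0.8076+2.1165 ≈ 1.3089
arm 2 (φ=120.0°): x'=0.1102, y'=0.1385
  A=0.0298, B=-0.3294, C=(l²−L²−A²−y'²−z²)/(2L)=0.0297
  √(A²+B²)=0.3307;  θ2 = -1.4807+1.4808 ≈ 0.0001
φ3=240.0° → target in arm frame (0.0649, -0.1647)
  e−x'=0.0751;  (l²−L²−(e−x')²−y'²−z²)/2L = -0.0126
  θ3 = atan2(B,A) + arccos(C/0.3379) = 0.2617

θ₁ = 1.3089, θ₂ = 0.0001, θ₃ = 0.2617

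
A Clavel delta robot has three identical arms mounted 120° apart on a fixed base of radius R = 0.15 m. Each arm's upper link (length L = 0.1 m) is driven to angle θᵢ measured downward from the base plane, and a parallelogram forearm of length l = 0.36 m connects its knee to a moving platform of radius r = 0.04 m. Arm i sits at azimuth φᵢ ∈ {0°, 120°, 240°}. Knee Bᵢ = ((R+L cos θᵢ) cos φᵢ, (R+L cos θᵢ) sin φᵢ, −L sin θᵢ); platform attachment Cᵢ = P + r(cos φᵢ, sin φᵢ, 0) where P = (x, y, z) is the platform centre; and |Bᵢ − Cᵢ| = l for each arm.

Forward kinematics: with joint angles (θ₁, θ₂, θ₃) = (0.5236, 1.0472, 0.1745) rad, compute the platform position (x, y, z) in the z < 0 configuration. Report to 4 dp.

φ1=0.0°: virtual centre (0.1966, 0.0000, -0.0500), radius l
S2 = (0.1600·cos120.0°, 0.1600·sin120.0°, -0.0866) = (-0.0800, 0.1386, -0.0866)
arm 3 at φ=240.0°: (R−r)+L cos θ3 = 0.2085;  S3 = (-0.1042, -0.1806, -0.0174)
eliminate P² terms by subtracting sphere 1 from 2 and 3
linear system: -0.5532x+0.2771y = -0.0081−-0.0732z; -0.6017x+-0.3611y = 0.0026−0.0653z
Cramer: x(z) = 0.0060-0.0228z;  y(z) = -0.0172+0.2187z
into |P−S₁|² = l²: 1.0484z² + 0.1012z + -0.0905 = 0;  Δ = 0.3896;  z = -0.3459 or 0.2494 → z<0 root = -0.3459
x = 0.0138, y = -0.0928

(0.0138, -0.0928, -0.3459)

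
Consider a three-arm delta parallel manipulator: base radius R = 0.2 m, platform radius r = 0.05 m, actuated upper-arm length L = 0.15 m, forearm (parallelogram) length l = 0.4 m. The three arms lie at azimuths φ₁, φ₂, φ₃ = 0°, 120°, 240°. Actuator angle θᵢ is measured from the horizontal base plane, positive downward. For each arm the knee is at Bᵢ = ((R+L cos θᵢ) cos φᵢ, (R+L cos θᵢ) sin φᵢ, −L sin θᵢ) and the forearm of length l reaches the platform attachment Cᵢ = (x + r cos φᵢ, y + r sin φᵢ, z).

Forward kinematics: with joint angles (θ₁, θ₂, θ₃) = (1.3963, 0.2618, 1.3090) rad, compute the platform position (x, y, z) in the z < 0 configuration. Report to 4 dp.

φ1=0.0°: virtual centre (0.1760, 0.0000, -0.1477), radius l
arm 2 at φ=120.0°: (R−r)+L cos θ2 = 0.2949;  centre 2 = (-0.1474, 0.2554, -0.0388)
φ3=240.0°: virtual centre (-0.0944, -0.1635, -0.1449), radius l
subtract pairs → two planes through P
[-0.6470 0.5108 0.2178]·P = 0.0357;  [-0.5409 -0.3271 0.0057]·P = 0.0038
det = 0.4879;  x = -0.0279+0.1519z,  y = 0.0344+-0.2340z
into |P−centre ₁|² = l²: 1.0778z² + 0.2173z + -0.0954 = 0;  Δ = 0.4585;  z = -0.4149 or 0.2133 → z<0 root = -0.4149
x = -0.0910, y = 0.1315

(-0.0910, 0.1315, -0.4149)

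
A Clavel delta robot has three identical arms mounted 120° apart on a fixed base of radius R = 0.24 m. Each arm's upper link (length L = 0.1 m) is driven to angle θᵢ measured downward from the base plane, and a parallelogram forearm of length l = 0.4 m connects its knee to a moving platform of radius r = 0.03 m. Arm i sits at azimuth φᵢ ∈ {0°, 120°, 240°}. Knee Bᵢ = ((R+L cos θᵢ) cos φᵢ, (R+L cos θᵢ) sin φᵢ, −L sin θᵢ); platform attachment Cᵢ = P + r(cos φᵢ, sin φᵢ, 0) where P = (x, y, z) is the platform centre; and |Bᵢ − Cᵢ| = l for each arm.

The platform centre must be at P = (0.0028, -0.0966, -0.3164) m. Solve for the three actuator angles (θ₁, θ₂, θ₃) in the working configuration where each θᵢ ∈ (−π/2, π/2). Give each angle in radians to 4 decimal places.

θ₁ = 0.6112, θ₂ = 1.2216, θ₃ = -0.0878

arm 1 (φ=0.0°): x'=0.0028, y'=-0.0966
  A cos θ + B sin θ = C:  0.2072·cos θ + -0.3164·sin θ = -0.0119
  γ=atan2(-0.3164,0.2072)=-0.9910;  ψ=arccos(-0.0314)=1.6022;  θ1=γ+ψ≈0.6112
φ2=120.0° → target in arm frame (-0.0851, 0.0459)
  e−x'=0.2951;  (l²−L²−(e−x')²−y'²−z²)/2L = -0.1964
  γ=atan2(-0.3164,0.2951)=-0.8203;  ψ=arccos(-0.4539)=2.0419;  θ2=γ+ψ≈1.2216
φ3=240.0° → target in arm frame (0.0823, 0.0507)
  e−x'=0.1277;  (l²−L²−(e−x')²−y'²−z²)/2L = 0.1550
  γ=atan2(-0.3164,0.1277)=-1.1871;  ψ=arccos(0.4543)=1.0993;  θ3=γ+ψ≈-0.0878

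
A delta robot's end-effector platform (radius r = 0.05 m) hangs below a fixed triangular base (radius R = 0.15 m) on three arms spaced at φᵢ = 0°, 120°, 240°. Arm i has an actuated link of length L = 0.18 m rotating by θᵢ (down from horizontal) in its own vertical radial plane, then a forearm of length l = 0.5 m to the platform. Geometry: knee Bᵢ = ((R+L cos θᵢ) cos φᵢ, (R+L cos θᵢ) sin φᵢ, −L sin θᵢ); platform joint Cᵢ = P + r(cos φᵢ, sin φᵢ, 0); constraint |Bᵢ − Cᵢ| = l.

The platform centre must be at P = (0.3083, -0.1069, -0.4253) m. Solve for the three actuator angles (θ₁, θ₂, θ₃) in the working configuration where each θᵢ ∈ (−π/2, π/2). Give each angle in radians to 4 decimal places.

arm 1 (φ=0.0°): x'=0.3083, y'=-0.1069
  A=-0.2083, B=-0.4253, C=(l²−L²−A²−y'²−z²)/(2L)=-0.0503
  θ1 = atan2(B,A) + arccos(C/0.4736) = -0.3491
arm 2 (φ=120.0°): x'=-0.2467, y'=-0.2135
  A cos θ + B sin θ = C:  0.3467·cos θ + -0.4253·sin θ = -0.3586
  θ2 = atan2(B,A) + arccos(C/0.5487) = 1.3962
arm 3 (φ=240.0°): x'=-0.0616, y'=0.3204
  A=0.1616, B=-0.4253, C=(l²−L²−A²−y'²−z²)/(2L)=-0.2558
  γ=atan2(-0.4253,0.1616)=-1.2077;  ψ=arccos(-0.5621)=2.1678;  θ3=γ+ψ≈0.9600

θ₁ = -0.3491, θ₂ = 1.3962, θ₃ = 0.9600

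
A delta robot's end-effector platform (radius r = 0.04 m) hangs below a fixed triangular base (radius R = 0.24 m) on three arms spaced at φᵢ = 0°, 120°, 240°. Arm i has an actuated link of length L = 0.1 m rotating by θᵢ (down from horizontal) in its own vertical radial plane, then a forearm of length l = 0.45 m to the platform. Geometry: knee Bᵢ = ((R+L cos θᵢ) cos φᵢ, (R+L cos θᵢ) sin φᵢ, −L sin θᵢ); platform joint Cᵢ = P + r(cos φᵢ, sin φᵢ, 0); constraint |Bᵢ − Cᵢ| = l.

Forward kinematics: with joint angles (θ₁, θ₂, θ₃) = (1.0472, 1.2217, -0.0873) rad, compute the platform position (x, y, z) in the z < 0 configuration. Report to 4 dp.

(-0.0468, -0.1149, -0.4048)

O1 = (0.2500·cos0.0°, 0.2500·sin0.0°, -0.0866) = (0.2500, 0.0000, -0.0866)
arm 2 at φ=120.0°: (R−r)+L cos θ2 = 0.2342;  O2 = (-0.1171, 0.2028, -0.0940)
φ3=240.0°: virtual centre (-0.1498, -0.2595, 0.0087), radius l
|O₂|²−|O₁|² = -0.0063;  |O₃|²−|O₁|² = 0.0198
linear system: -0.7342x+0.4057y = -0.0063−-0.0147z; -0.7996x+-0.5190y = 0.0198−0.1906z
Cramer: x(z) = -0.0068+0.0988z;  y(z) = -0.0278+0.2151z
sphere 1 gives Az²+Bz+C=0 with A=1.0560, B=0.1105, C=-0.1283;  B²−4AC=0.5542;  roots -0.4048, 0.3001;  negative root z = -0.4048
x = -0.0468, y = -0.1149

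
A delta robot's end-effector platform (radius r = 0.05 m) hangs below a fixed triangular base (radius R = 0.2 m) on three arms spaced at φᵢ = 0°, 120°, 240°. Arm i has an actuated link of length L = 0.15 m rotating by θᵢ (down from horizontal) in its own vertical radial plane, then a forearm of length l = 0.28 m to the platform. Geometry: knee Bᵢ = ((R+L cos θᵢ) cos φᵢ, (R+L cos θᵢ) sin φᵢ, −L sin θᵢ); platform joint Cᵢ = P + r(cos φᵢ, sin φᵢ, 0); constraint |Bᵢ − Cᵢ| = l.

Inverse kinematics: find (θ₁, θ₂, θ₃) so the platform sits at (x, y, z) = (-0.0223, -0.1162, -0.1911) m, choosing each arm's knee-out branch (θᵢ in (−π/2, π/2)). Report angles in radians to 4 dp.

φ1=0.0° → target in arm frame (-0.0223, -0.1162)
  e−x'=0.1723;  (l²−L²−(e−x')²−y'²−z²)/2L = -0.0794
  θ1 = atan2(B,A) + arccos(C/0.2573) = 1.0473
rotate P by −φ2: (-0.0895, 0.0774, -0.1911)
  A cos θ + B sin θ = C:  0.2395·cos θ + -0.1911·sin θ = -0.1465
  √(A²+B²)=0.3064;  θ2 = -0.6735+2.0695 ≈ 1.3960
rotate P by −φ3: (0.1118, 0.0388, -0.1911)
  A cos θ + B sin θ = C:  0.0382·cos θ + -0.1911·sin θ = 0.0547
  √(A²+B²)=0.1949;  θ3 = -1.3734+1.2862 ≈ -0.0872

θ₁ = 1.0473, θ₂ = 1.3960, θ₃ = -0.0872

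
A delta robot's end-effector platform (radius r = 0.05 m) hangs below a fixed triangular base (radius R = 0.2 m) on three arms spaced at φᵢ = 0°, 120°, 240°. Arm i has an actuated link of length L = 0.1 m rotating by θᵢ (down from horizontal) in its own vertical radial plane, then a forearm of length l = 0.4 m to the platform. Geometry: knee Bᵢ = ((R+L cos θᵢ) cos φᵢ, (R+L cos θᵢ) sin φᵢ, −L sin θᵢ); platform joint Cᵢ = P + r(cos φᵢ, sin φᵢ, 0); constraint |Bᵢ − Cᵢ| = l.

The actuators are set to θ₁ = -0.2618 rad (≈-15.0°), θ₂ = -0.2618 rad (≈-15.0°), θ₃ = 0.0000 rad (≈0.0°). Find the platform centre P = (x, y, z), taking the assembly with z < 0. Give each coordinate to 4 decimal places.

φ1=0.0°: virtual centre (0.2466, 0.0000, 0.0259), radius l
arm 2 at φ=120.0°: ρ2 = 0.2466;  centre 2 = (-0.1233, 0.2136, 0.0259)
arm 3 at φ=240.0°: ρ3 = 0.2500;  centre 3 = (-0.1250, -0.2165, 0.0000)
subtract pairs → two planes through P
linear system: -0.7398x+0.4271y = 0.0000−0.0000z; -0.7432x+-0.4330y = 0.0010−-0.0518z
Cramer: x(z) = -0.0007-0.0347z;  y(z) = -0.0012-0.0600z
sphere 1 gives Az²+Bz+C=0 with A=1.0048, B=-0.0345, C=-0.0982;  B²−4AC=0.3958;  roots -0.2959, 0.3302;  negative root z = -0.2959
x = 0.0096, y = 0.0166

(0.0096, 0.0166, -0.2959)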